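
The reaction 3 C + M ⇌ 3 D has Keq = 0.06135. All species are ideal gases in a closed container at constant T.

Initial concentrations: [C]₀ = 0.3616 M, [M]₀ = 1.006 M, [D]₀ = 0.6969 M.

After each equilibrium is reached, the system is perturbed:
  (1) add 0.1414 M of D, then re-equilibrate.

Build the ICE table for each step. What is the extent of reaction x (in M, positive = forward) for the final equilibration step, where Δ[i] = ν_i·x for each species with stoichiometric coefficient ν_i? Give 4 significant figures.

Q₀ = 7.116 vs Keq = 0.06135 ⇒ Q>K, reverse
Step 1:
                   C          M          D
  init        0.3616      1.006     0.6969
  Δ           0.3883     0.1294    -0.3883
  eq          0.7499      1.135     0.3086
  solve Keq expr → x = -0.1294; check Q = 0.06135
Then add 0.1414 M of D.
Step 2:
                   C          M          D
  init        0.7499      1.135       0.45
  Δ          0.09784    0.03261   -0.09784
  eq          0.8478      1.168     0.3521
  solve Keq expr → x = -0.03261; check Q = 0.06135

x = -0.03261 M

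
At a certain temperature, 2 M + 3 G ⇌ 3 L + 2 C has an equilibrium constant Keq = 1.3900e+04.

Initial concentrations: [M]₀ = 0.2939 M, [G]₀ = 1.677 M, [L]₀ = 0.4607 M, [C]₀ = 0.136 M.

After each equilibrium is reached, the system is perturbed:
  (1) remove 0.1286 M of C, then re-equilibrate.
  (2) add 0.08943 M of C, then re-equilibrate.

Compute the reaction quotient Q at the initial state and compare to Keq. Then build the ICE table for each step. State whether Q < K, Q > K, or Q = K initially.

Q₀ = 0.00444; Q < K (proceeds forward)

Q₀ = 0.00444 vs Keq = 1.3900e+04 ⇒ Q<K, forward
Step 1:
                   M          G          L          C
  init        0.2939      1.677     0.4607      0.136
  Δ          -0.2917    -0.4375     0.4375     0.2917
  eq        0.002238       1.24     0.8982     0.4277
  solve Keq expr → x = 0.1458; check Q = 1.3900e+04
Then remove 0.1286 M of C.
Step 2:
                   M          G          L          C
  init      0.002238       1.24     0.8982     0.2991
  Δ       -6.6486e-04 -9.9729e-04 9.9729e-04 6.6486e-04
  eq        0.001573      1.239     0.8992     0.2997
  solve Keq expr → x = 3.3243e-04; check Q = 1.3900e+04
Then add 0.08943 M of C.
Step 3:
                   M          G          L          C
  init      0.001573      1.239     0.8992     0.3892
  Δ       4.6275e-04 6.9413e-04 -6.9413e-04 -4.6275e-04
  eq        0.002035      1.239     0.8985     0.3887
  solve Keq expr → x = -2.3138e-04; check Q = 1.3900e+04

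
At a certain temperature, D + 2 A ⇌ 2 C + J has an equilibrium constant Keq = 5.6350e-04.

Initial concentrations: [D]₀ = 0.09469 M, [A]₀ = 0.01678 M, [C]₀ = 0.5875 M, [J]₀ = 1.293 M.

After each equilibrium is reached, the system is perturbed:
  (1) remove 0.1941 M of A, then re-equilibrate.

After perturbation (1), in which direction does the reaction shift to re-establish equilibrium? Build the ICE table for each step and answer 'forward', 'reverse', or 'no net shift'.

Direction: reverse

Q₀ = 1.6739e+04 vs Keq = 5.6350e-04 ⇒ Q>K, reverse
Step 1:
                  D         A         C         J
  init      0.09469   0.01678    0.5875     1.293
  Δ          0.2894    0.5788   -0.5788   -0.2894
  eq         0.3841    0.5955  0.008745     1.004
  solve Keq expr → x = -0.2894; check Q = 5.6350e-04
Then remove 0.1941 M of A.
Step 2:
                  D         A         C         J
  init       0.3841    0.4014  0.008745     1.004
  Δ        0.001397  0.002794 -0.002794 -0.001397
  eq         0.3855    0.4042  0.005951     1.002
  solve Keq expr → x = -0.001397; check Q = 5.6350e-04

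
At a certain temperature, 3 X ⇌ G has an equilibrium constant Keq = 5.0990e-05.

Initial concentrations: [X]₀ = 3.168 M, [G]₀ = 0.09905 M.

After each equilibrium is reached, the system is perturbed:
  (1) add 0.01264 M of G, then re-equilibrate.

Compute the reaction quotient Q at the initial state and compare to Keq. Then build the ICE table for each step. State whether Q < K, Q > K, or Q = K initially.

Q₀ = 0.003115; Q > K (proceeds reverse)

Q₀ = 0.003115 vs Keq = 5.0990e-05 ⇒ Q>K, reverse
Step 1:
                   X          G
  I            3.168    0.09905
  C           0.2908   -0.09694
  E            3.459    0.00211
  solve Keq expr → x = -0.09694; check Q = 5.0990e-05
Then add 0.01264 M of G.
Step 2:
                   X          G
  I            3.459    0.01475
  C          0.03771   -0.01257
  E            3.497    0.00218
  solve Keq expr → x = -0.01257; check Q = 5.0990e-05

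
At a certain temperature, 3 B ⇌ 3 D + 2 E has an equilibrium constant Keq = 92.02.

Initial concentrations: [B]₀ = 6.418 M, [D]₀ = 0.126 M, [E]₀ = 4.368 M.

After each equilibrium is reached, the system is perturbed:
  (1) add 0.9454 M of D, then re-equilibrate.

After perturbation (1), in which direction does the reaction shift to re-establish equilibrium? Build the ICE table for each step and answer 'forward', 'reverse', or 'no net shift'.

Direction: reverse

Q₀ = 1.4437e-04 vs Keq = 92.02 ⇒ Q<K, forward
Step 1:
                    B           D           E
  I             6.418       0.126       4.368
  C            -3.532       3.532       2.355
  E             2.886       3.658       6.723
  solve Keq expr → x = 1.177; check Q = 92.02
Then add 0.9454 M of D.
Step 2:
                    B           D           E
  I             2.886       4.603       6.723
  C            0.3709     -0.3709     -0.2473
  E             3.257       4.232       6.475
  solve Keq expr → x = -0.1236; check Q = 92.02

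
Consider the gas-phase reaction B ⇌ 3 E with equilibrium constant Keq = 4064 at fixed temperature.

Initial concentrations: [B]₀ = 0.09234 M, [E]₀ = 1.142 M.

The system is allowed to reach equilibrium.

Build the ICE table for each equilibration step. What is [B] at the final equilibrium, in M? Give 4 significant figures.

Q₀ = 16.13 vs Keq = 4064 ⇒ Q<K, forward
Step 1:
                  B         E
  init      0.09234     1.142
  Δ        -0.09164    0.2749
  eq      6.9997e-04     1.417
  solve Keq expr → x = 0.09164; check Q = 4064

[B]_eq = 6.9997e-04 M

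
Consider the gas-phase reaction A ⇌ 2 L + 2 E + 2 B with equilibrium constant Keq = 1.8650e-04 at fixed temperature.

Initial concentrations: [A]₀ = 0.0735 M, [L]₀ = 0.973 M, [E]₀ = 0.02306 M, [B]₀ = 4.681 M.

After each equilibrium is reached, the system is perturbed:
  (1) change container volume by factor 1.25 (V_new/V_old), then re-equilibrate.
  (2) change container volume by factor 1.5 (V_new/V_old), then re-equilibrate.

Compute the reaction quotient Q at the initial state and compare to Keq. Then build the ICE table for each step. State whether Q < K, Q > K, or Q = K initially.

Q₀ = 0.1501 vs Keq = 1.8650e-04 ⇒ Q>K, reverse
Step 1:
                    A           L           E           B
  I            0.0735       0.973     0.02306       4.681
  C           0.01108    -0.02216    -0.02216    -0.02216
  E           0.08458      0.9508  8.9659e-04       4.659
  solve Keq expr → x = -0.01108; check Q = 1.8650e-04
Then change container volume by factor 1.25 (V_new/V_old).
Step 2:
                    A           L           E           B
  I           0.06767      0.7607  7.1727e-04       3.727
  C       -2.6612e-04  5.3223e-04  5.3223e-04  5.3223e-04
  E            0.0674      0.7612     0.00125       3.728
  solve Keq expr → x = 2.6612e-04; check Q = 1.8650e-04
Then change container volume by factor 1.5 (V_new/V_old).
Step 3:
                    A           L           E           B
  I           0.04493      0.5075  8.3300e-04       2.485
  C       -7.1816e-04    0.001436    0.001436    0.001436
  E           0.04421      0.5089    0.002269       2.487
  solve Keq expr → x = 7.1816e-04; check Q = 1.8650e-04

Q₀ = 0.1501; Q > K (proceeds reverse)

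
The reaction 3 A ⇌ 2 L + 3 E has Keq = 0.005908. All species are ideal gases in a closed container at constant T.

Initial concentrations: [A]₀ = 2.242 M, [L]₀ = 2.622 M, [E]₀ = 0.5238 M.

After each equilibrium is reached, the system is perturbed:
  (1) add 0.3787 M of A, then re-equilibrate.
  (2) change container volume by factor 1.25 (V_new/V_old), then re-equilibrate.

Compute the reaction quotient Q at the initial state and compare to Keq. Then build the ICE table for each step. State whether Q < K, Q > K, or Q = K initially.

Q₀ = 0.08767 vs Keq = 0.005908 ⇒ Q>K, reverse
Step 1:
                    A           L           E
  Initial       2.242       2.622      0.5238
  Change        0.273      -0.182      -0.273
  Equil         2.515        2.44      0.2508
  solve Keq expr → x = -0.09098; check Q = 0.005908
Then add 0.3787 M of A.
Step 2:
                    A           L           E
  Initial       2.894        2.44      0.2508
  Change     -0.03281     0.02187     0.03281
  Equil         2.861       2.462      0.2837
  solve Keq expr → x = 0.01094; check Q = 0.005908
Then change container volume by factor 1.25 (V_new/V_old).
Step 3:
                    A           L           E
  Initial       2.289        1.97      0.2269
  Change     -0.03103     0.02068     0.03103
  Equil         2.258        1.99       0.258
  solve Keq expr → x = 0.01034; check Q = 0.005908

Q₀ = 0.08767; Q > K (proceeds reverse)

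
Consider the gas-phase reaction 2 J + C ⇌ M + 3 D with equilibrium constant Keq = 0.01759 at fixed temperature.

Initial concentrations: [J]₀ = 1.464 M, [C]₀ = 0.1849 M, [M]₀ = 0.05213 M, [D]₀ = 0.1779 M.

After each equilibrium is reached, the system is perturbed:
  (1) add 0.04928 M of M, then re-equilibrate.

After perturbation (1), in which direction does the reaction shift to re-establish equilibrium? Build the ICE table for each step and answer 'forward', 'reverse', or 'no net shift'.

Direction: reverse

Q₀ = 7.4062e-04 vs Keq = 0.01759 ⇒ Q<K, forward
Step 1:
                    J           C           M           D
  I             1.464      0.1849     0.05213      0.1779
  C           -0.1087    -0.05434     0.05434       0.163
  E             1.355      0.1306      0.1065      0.3409
  solve Keq expr → x = 0.05434; check Q = 0.01759
Then add 0.04928 M of M.
Step 2:
                    J           C           M           D
  I             1.355      0.1306      0.1557      0.3409
  C           0.01713    0.008567   -0.008567     -0.0257
  E             1.372      0.1391      0.1472      0.3152
  solve Keq expr → x = -0.008567; check Q = 0.01759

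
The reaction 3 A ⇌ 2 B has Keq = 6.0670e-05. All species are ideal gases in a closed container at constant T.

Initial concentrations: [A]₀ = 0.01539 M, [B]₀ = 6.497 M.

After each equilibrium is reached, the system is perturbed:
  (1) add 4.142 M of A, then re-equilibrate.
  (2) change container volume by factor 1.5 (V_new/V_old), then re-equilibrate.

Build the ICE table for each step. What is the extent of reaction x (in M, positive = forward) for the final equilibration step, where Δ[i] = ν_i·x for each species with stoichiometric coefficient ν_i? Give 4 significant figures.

x = -0.02204 M

Q₀ = 1.1580e+07 vs Keq = 6.0670e-05 ⇒ Q>K, reverse
Step 1:
                   A          B
  Initial    0.01539      6.497
  Change       9.408     -6.272
  Equil        9.423     0.2253
  solve Keq expr → x = -3.136; check Q = 6.0670e-05
Then add 4.142 M of A.
Step 2:
                   A          B
  Initial      13.56     0.2253
  Change     -0.2309     0.1539
  Equil        13.33     0.3793
  solve Keq expr → x = 0.07697; check Q = 6.0670e-05
Then change container volume by factor 1.5 (V_new/V_old).
Step 3:
                   A          B
  Initial      8.889     0.2528
  Change     0.06613   -0.04409
  Equil        8.955     0.2087
  solve Keq expr → x = -0.02204; check Q = 6.0670e-05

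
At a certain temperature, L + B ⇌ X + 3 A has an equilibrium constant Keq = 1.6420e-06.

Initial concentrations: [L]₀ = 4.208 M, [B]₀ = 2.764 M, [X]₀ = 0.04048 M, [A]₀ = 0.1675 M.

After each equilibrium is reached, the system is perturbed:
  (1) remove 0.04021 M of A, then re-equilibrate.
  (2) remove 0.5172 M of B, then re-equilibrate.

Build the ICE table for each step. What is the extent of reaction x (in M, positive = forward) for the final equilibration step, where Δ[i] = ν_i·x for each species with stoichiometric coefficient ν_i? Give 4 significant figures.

x = -0.001452 M

Q₀ = 1.6356e-05 vs Keq = 1.6420e-06 ⇒ Q>K, reverse
Step 1:
                    L           B           X           A
  Initial       4.208       2.764     0.04048      0.1675
  Change      0.02199     0.02199    -0.02199    -0.06597
  Equil          4.23       2.786     0.01849      0.1015
  solve Keq expr → x = -0.02199; check Q = 1.6420e-06
Then remove 0.04021 M of A.
Step 2:
                    L           B           X           A
  Initial        4.23       2.786     0.01849     0.06132
  Change    -0.009117   -0.009117    0.009117     0.02735
  Equil         4.221       2.777     0.02761     0.08867
  solve Keq expr → x = 0.009117; check Q = 1.6420e-06
Then remove 0.5172 M of B.
Step 3:
                    L           B           X           A
  Initial       4.221        2.26     0.02761     0.08867
  Change     0.001452    0.001452   -0.001452   -0.004355
  Equil         4.222       2.261     0.02615     0.08431
  solve Keq expr → x = -0.001452; check Q = 1.6420e-06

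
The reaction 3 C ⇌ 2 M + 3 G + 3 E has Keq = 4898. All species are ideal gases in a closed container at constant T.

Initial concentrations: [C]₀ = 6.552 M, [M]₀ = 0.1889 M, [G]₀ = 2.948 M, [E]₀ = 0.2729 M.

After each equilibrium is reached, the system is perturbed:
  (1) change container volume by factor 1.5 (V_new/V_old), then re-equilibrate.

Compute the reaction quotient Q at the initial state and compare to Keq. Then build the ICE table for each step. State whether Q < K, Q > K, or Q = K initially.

Q₀ = 6.6060e-05; Q < K (proceeds forward)

Q₀ = 6.6060e-05 vs Keq = 4898 ⇒ Q<K, forward
Step 1:
                    C           M           G           E
  Initial       6.552      0.1889       2.948      0.2729
  Change       -3.651       2.434       3.651       3.651
  Equil         2.901       2.623       6.599       3.924
  solve Keq expr → x = 1.217; check Q = 4898
Then change container volume by factor 1.5 (V_new/V_old).
Step 2:
                    C           M           G           E
  Initial       1.934       1.749         4.4       2.616
  Change      -0.4845       0.323      0.4845      0.4845
  Equil         1.449       2.072       4.884       3.101
  solve Keq expr → x = 0.1615; check Q = 4898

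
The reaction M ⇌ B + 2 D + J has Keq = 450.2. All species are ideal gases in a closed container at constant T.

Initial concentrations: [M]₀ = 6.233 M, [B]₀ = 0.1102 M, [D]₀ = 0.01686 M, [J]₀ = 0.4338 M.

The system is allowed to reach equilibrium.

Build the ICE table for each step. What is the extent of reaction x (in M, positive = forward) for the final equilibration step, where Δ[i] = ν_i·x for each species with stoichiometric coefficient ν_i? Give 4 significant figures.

x = 3.892 M

Q₀ = 2.1802e-06 vs Keq = 450.2 ⇒ Q<K, forward
Step 1:
                    M           B           D           J
  init          6.233      0.1102     0.01686      0.4338
  Δ            -3.892       3.892       7.785       3.892
  eq            2.341       4.002       7.801       4.326
  solve Keq expr → x = 3.892; check Q = 450.2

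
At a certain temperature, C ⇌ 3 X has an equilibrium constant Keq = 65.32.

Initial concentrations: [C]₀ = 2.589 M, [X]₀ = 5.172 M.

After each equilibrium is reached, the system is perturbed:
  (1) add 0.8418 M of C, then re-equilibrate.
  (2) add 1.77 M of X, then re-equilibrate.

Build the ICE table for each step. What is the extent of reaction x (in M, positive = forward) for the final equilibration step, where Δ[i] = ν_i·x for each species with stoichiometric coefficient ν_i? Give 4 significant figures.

x = -0.4929 M

Q₀ = 53.44 vs Keq = 65.32 ⇒ Q<K, forward
Step 1:
                  C         X
  Initial     2.589     5.172
  Change   -0.09621    0.2886
  Equil       2.493     5.461
  solve Keq expr → x = 0.09621; check Q = 65.32
Then add 0.8418 M of C.
Step 2:
                  C         X
  Initial     3.335     5.461
  Change     -0.154     0.462
  Equil       3.181     5.923
  solve Keq expr → x = 0.154; check Q = 65.32
Then add 1.77 M of X.
Step 3:
                  C         X
  Initial     3.181     7.693
  Change     0.4929    -1.479
  Equil       3.673     6.214
  solve Keq expr → x = -0.4929; check Q = 65.32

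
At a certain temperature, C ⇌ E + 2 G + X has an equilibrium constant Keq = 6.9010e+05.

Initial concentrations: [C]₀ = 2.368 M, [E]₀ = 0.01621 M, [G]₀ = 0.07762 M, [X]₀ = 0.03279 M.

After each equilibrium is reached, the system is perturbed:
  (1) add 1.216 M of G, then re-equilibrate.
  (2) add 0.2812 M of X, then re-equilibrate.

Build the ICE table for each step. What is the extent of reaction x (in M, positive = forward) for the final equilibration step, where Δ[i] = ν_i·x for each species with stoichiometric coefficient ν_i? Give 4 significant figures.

Q₀ = 1.3524e-06 vs Keq = 6.9010e+05 ⇒ Q<K, forward
Step 1:
                    C           E           G           X
  Initial       2.368     0.01621     0.07762     0.03279
  Change       -2.368       2.368       4.736       2.368
  Equil    1.9213e-04       2.384       4.813       2.401
  solve Keq expr → x = 2.368; check Q = 6.9010e+05
Then add 1.216 M of G.
Step 2:
                    C           E           G           X
  Initial  1.9213e-04       2.384       6.029       2.401
  Change   1.0929e-04 -1.0929e-04 -2.1858e-04 -1.0929e-04
  Equil    3.0142e-04       2.384       6.029         2.4
  solve Keq expr → x = -1.0929e-04; check Q = 6.9010e+05
Then add 0.2812 M of X.
Step 3:
                    C           E           G           X
  Initial  3.0142e-04       2.384       6.029       2.682
  Change   3.5292e-05 -3.5292e-05 -7.0583e-05 -3.5292e-05
  Equil    3.3671e-04       2.384       6.029       2.682
  solve Keq expr → x = -3.5292e-05; check Q = 6.9010e+05

x = -3.5292e-05 M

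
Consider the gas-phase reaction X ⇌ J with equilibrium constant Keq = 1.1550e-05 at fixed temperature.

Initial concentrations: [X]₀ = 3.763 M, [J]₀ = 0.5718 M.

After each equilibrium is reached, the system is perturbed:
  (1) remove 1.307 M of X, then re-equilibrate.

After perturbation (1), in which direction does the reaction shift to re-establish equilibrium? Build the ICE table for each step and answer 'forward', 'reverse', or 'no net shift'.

Q₀ = 0.152 vs Keq = 1.1550e-05 ⇒ Q>K, reverse
Step 1:
                    X           J
  Initial       3.763      0.5718
  Change       0.5717     -0.5717
  Equil         4.335  5.0066e-05
  solve Keq expr → x = -0.5717; check Q = 1.1550e-05
Then remove 1.307 M of X.
Step 2:
                    X           J
  Initial       3.028  5.0066e-05
  Change   1.5096e-05 -1.5096e-05
  Equil         3.028  3.4971e-05
  solve Keq expr → x = -1.5096e-05; check Q = 1.1550e-05

Direction: reverse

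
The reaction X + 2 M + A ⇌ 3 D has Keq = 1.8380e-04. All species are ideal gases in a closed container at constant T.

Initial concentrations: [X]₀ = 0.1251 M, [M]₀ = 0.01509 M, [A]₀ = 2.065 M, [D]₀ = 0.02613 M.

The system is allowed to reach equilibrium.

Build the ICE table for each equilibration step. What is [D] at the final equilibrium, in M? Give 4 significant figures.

[D]_eq = 0.003579 M

Q₀ = 0.3033 vs Keq = 1.8380e-04 ⇒ Q>K, reverse
Step 1:
                   X          M          A          D
  I           0.1251    0.01509      2.065    0.02613
  C         0.007517    0.01503   0.007517   -0.02255
  E           0.1326    0.03012      2.073   0.003579
  solve Keq expr → x = -0.007517; check Q = 1.8380e-04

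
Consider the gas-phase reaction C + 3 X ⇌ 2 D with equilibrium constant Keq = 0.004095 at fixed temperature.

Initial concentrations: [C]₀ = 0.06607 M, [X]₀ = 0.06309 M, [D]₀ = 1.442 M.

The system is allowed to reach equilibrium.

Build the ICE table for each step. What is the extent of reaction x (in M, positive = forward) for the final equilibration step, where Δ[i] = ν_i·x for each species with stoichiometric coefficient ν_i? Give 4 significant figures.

Q₀ = 1.2533e+05 vs Keq = 0.004095 ⇒ Q>K, reverse
Step 1:
                  C         X         D
  Initial   0.06607   0.06309     1.442
  Change     0.6448     1.935     -1.29
  Equil      0.7109     1.998    0.1523
  solve Keq expr → x = -0.6448; check Q = 0.004095

x = -0.6448 M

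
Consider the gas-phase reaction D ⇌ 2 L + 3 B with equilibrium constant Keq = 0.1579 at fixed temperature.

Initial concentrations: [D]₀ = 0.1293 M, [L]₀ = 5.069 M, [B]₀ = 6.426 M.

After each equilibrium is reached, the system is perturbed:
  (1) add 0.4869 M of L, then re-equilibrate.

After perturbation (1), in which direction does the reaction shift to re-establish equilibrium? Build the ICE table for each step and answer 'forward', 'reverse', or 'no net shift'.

Q₀ = 5.2731e+04 vs Keq = 0.1579 ⇒ Q>K, reverse
Step 1:
                  D         L         B
  Initial    0.1293     5.069     6.426
  Change      1.938    -3.876    -5.814
  Equil       2.067     1.193    0.6121
  solve Keq expr → x = -1.938; check Q = 0.1579
Then add 0.4869 M of L.
Step 2:
                  D         L         B
  Initial     2.067      1.68    0.6121
  Change    0.03587  -0.07174   -0.1076
  Equil       2.103     1.608    0.5045
  solve Keq expr → x = -0.03587; check Q = 0.1579

Direction: reverse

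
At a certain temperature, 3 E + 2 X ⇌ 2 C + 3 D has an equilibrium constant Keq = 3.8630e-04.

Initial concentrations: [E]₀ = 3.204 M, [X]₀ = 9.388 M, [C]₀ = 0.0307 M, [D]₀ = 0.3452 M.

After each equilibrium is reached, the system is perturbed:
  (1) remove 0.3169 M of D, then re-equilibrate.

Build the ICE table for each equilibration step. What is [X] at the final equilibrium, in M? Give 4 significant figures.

[X]_eq = 8.774 M

Q₀ = 1.3374e-08 vs Keq = 3.8630e-04 ⇒ Q<K, forward
Step 1:
                   E          X          C          D
  init         3.204      9.388     0.0307     0.3452
  Δ          -0.7802    -0.5202     0.5202     0.7802
  eq           2.424      8.868     0.5509      1.125
  solve Keq expr → x = 0.2601; check Q = 3.8630e-04
Then remove 0.3169 M of D.
Step 2:
                   E          X          C          D
  init         2.424      8.868     0.5509     0.8085
  Δ            -0.14   -0.09337    0.09337       0.14
  eq           2.284      8.774     0.6442     0.9486
  solve Keq expr → x = 0.04668; check Q = 3.8630e-04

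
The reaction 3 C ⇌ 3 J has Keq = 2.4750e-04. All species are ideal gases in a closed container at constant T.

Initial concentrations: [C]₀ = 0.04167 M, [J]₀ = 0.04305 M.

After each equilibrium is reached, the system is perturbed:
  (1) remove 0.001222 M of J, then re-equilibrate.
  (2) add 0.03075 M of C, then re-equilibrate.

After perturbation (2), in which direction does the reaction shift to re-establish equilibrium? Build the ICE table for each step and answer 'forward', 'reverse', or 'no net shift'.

Q₀ = 1.103 vs Keq = 2.4750e-04 ⇒ Q>K, reverse
Step 1:
                    C           J
  init        0.04167     0.04305
  Δ           0.03805    -0.03805
  eq          0.07972    0.005005
  solve Keq expr → x = -0.01268; check Q = 2.4750e-04
Then remove 0.001222 M of J.
Step 2:
                    C           J
  init        0.07972    0.003783
  Δ          -0.00115     0.00115
  eq          0.07857    0.004933
  solve Keq expr → x = 3.8327e-04; check Q = 2.4750e-04
Then add 0.03075 M of C.
Step 3:
                    C           J
  init         0.1093    0.004933
  Δ         -0.001817    0.001817
  eq           0.1075    0.006749
  solve Keq expr → x = 6.0553e-04; check Q = 2.4750e-04

Direction: forward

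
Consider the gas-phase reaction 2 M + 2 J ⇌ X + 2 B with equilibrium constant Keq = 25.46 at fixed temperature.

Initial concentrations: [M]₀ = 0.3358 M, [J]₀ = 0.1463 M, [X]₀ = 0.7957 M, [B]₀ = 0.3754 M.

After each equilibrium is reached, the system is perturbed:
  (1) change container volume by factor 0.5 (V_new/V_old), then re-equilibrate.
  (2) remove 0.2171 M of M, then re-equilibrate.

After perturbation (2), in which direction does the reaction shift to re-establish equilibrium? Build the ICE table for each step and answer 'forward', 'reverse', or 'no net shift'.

Q₀ = 46.46 vs Keq = 25.46 ⇒ Q>K, reverse
Step 1:
                   M          J          X          B
  Initial     0.3358     0.1463     0.7957     0.3754
  Change     0.02452    0.02452   -0.01226   -0.02452
  Equil       0.3603     0.1708     0.7834     0.3509
  solve Keq expr → x = -0.01226; check Q = 25.46
Then change container volume by factor 0.5 (V_new/V_old).
Step 2:
                   M          J          X          B
  Initial     0.7206     0.3416      1.567     0.7018
  Change    -0.05616   -0.05616    0.02808    0.05616
  Equil       0.6645     0.2855      1.595     0.7579
  solve Keq expr → x = 0.02808; check Q = 25.46
Then remove 0.2171 M of M.
Step 3:
                   M          J          X          B
  Initial     0.4474     0.2855      1.595     0.7579
  Change     0.05799    0.05799     -0.029   -0.05799
  Equil       0.5054     0.3435      1.566     0.6999
  solve Keq expr → x = -0.029; check Q = 25.46

Direction: reverse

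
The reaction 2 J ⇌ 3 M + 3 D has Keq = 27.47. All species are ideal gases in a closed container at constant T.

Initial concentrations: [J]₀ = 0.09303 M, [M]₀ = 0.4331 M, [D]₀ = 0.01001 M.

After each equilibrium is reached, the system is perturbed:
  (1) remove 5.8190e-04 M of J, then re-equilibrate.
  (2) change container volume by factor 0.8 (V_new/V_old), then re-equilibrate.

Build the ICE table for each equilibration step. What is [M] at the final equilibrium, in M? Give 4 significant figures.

[M]_eq = 0.7025 M

Q₀ = 9.4150e-06 vs Keq = 27.47 ⇒ Q<K, forward
Step 1:
                   J          M          D
  I          0.09303     0.4331    0.01001
  C         -0.08864      0.133      0.133
  E         0.004392     0.5661      0.143
  solve Keq expr → x = 0.04432; check Q = 27.47
Then remove 5.8190e-04 M of J.
Step 2:
                   J          M          D
  I         0.003811     0.5661      0.143
  C       5.3565e-04 -8.0348e-04 -8.0348e-04
  E         0.004346     0.5653     0.1422
  solve Keq expr → x = -2.6783e-04; check Q = 27.47
Then change container volume by factor 0.8 (V_new/V_old).
Step 3:
                   J          M          D
  I         0.005433     0.7066     0.1777
  C         0.002697  -0.004046  -0.004046
  E          0.00813     0.7025     0.1737
  solve Keq expr → x = -0.001349; check Q = 27.47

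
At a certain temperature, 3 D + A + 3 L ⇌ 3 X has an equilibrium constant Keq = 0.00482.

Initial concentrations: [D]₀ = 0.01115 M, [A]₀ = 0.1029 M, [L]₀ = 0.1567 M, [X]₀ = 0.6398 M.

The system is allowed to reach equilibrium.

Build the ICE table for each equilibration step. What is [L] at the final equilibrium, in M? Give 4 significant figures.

Q₀ = 4.7718e+08 vs Keq = 0.00482 ⇒ Q>K, reverse
Step 1:
                   D          A          L          X
  init       0.01115     0.1029     0.1567     0.6398
  Δ           0.5892     0.1964     0.5892    -0.5892
  eq          0.6004     0.2993     0.7459     0.0506
  solve Keq expr → x = -0.1964; check Q = 0.00482

[L]_eq = 0.7459 M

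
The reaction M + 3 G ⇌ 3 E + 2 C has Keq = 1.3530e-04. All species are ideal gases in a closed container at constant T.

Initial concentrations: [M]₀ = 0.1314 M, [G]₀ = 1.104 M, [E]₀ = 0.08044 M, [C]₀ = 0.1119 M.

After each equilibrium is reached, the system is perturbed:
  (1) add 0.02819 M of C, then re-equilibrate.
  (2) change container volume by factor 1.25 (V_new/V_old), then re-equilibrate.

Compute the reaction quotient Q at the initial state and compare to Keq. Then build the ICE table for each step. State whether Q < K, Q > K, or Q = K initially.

Q₀ = 3.6862e-05; Q < K (proceeds forward)

Q₀ = 3.6862e-05 vs Keq = 1.3530e-04 ⇒ Q<K, forward
Step 1:
                    M           G           E           C
  I            0.1314       1.104     0.08044      0.1119
  C         -0.008912    -0.02674     0.02674     0.01782
  E            0.1225       1.077      0.1072      0.1297
  solve Keq expr → x = 0.008912; check Q = 1.3530e-04
Then add 0.02819 M of C.
Step 2:
                    M           G           E           C
  I            0.1225       1.077      0.1072      0.1579
  C          0.003026    0.009079   -0.009079   -0.006052
  E            0.1255       1.086      0.0981      0.1519
  solve Keq expr → x = -0.003026; check Q = 1.3530e-04
Then change container volume by factor 1.25 (V_new/V_old).
Step 3:
                    M           G           E           C
  I            0.1004      0.8691     0.07848      0.1215
  C         -0.001354   -0.004063    0.004063    0.002708
  E           0.09906       0.865     0.08254      0.1242
  solve Keq expr → x = 0.001354; check Q = 1.3530e-04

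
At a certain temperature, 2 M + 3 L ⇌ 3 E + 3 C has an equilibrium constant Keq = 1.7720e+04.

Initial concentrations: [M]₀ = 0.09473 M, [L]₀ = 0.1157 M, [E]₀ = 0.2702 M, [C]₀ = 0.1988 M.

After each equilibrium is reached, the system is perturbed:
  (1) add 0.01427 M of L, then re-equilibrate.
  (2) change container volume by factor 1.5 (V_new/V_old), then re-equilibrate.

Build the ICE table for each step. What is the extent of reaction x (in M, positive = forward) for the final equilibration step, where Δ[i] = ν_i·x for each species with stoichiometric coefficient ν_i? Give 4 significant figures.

x = 6.4298e-04 M

Q₀ = 11.15 vs Keq = 1.7720e+04 ⇒ Q<K, forward
Step 1:
                   M          L          E          C
  init       0.09473     0.1157     0.2702     0.1988
  Δ         -0.05522   -0.08283    0.08283    0.08283
  eq         0.03951    0.03287      0.353     0.2816
  solve Keq expr → x = 0.02761; check Q = 1.7720e+04
Then add 0.01427 M of L.
Step 2:
                   M          L          E          C
  init       0.03951    0.04714      0.353     0.2816
  Δ         -0.00574   -0.00861    0.00861    0.00861
  eq         0.03377    0.03853     0.3616     0.2902
  solve Keq expr → x = 0.00287; check Q = 1.7720e+04
Then change container volume by factor 1.5 (V_new/V_old).
Step 3:
                   M          L          E          C
  init       0.02251    0.02569     0.2411     0.1935
  Δ        -0.001286  -0.001929   0.001929   0.001929
  eq         0.02123    0.02376      0.243     0.1954
  solve Keq expr → x = 6.4298e-04; check Q = 1.7720e+04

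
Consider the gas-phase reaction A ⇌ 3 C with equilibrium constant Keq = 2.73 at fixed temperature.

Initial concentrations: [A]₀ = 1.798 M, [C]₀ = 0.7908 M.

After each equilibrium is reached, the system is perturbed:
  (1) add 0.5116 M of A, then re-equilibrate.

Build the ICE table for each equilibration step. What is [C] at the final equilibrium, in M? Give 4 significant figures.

Q₀ = 0.275 vs Keq = 2.73 ⇒ Q<K, forward
Step 1:
                  A         C
  I           1.798    0.7908
  C         -0.2727     0.818
  E           1.525     1.609
  solve Keq expr → x = 0.2727; check Q = 2.73
Then add 0.5116 M of A.
Step 2:
                  A         C
  I           2.037     1.609
  C        -0.04946    0.1484
  E           1.987     1.757
  solve Keq expr → x = 0.04946; check Q = 2.73

[C]_eq = 1.757 M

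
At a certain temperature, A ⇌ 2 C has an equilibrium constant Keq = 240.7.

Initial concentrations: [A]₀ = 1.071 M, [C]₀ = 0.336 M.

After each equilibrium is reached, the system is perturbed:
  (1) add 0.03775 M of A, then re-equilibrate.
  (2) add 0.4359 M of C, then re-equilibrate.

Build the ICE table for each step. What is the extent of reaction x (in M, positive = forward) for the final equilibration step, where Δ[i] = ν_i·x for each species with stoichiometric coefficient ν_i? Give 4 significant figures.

x = -0.009393 M

Q₀ = 0.1054 vs Keq = 240.7 ⇒ Q<K, forward
Step 1:
                  A         C
  I           1.071     0.336
  C          -1.046     2.093
  E         0.02451     2.429
  solve Keq expr → x = 1.046; check Q = 240.7
Then add 0.03775 M of A.
Step 2:
                  A         C
  I         0.06226     2.429
  C        -0.03626   0.07253
  E           0.026     2.502
  solve Keq expr → x = 0.03626; check Q = 240.7
Then add 0.4359 M of C.
Step 3:
                  A         C
  I           0.026     2.937
  C        0.009393  -0.01879
  E         0.03539     2.919
  solve Keq expr → x = -0.009393; check Q = 240.7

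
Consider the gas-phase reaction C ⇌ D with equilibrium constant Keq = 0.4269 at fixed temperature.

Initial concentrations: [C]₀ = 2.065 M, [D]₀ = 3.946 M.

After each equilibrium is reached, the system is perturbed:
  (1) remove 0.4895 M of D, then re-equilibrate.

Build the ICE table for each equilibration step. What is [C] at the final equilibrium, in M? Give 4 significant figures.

[C]_eq = 3.87 M

Q₀ = 1.911 vs Keq = 0.4269 ⇒ Q>K, reverse
Step 1:
                    C           D
  init          2.065       3.946
  Δ             2.148      -2.148
  eq            4.213       1.798
  solve Keq expr → x = -2.148; check Q = 0.4269
Then remove 0.4895 M of D.
Step 2:
                    C           D
  init          4.213       1.309
  Δ           -0.3431      0.3431
  eq             3.87       1.652
  solve Keq expr → x = 0.3431; check Q = 0.4269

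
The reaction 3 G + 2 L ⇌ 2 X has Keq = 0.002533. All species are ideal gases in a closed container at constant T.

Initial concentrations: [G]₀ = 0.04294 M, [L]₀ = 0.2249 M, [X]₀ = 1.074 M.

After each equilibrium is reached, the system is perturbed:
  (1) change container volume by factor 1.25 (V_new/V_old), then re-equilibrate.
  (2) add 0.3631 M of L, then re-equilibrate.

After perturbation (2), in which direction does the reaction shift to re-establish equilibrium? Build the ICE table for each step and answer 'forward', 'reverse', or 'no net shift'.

Q₀ = 2.8803e+05 vs Keq = 0.002533 ⇒ Q>K, reverse
Step 1:
                  G         L         X
  Initial   0.04294    0.2249     1.074
  Change      1.448     0.965    -0.965
  Equil        1.49      1.19     0.109
  solve Keq expr → x = -0.4825; check Q = 0.002533
Then change container volume by factor 1.25 (V_new/V_old).
Step 2:
                  G         L         X
  Initial     1.192    0.9519   0.08718
  Change    0.03135    0.0209   -0.0209
  Equil       1.224    0.9728   0.06628
  solve Keq expr → x = -0.01045; check Q = 0.002533
Then add 0.3631 M of L.
Step 3:
                  G         L         X
  Initial     1.224     1.336   0.06628
  Change   -0.03012  -0.02008   0.02008
  Equil       1.194     1.316   0.08636
  solve Keq expr → x = 0.01004; check Q = 0.002533

Direction: forward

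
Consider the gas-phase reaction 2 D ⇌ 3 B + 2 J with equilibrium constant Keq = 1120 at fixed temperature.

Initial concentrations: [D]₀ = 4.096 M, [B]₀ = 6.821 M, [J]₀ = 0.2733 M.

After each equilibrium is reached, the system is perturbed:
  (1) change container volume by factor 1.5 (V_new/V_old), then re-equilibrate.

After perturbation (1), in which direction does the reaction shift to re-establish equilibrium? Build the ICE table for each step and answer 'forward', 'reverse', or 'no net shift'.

Direction: forward

Q₀ = 1.413 vs Keq = 1120 ⇒ Q<K, forward
Step 1:
                    D           B           J
  I             4.096       6.821      0.2733
  C            -2.002       3.003       2.002
  E             2.094       9.824       2.276
  solve Keq expr → x = 1.001; check Q = 1120
Then change container volume by factor 1.5 (V_new/V_old).
Step 2:
                    D           B           J
  I             1.396        6.55       1.517
  C           -0.3479      0.5219      0.3479
  E             1.048       7.071       1.865
  solve Keq expr → x = 0.174; check Q = 1120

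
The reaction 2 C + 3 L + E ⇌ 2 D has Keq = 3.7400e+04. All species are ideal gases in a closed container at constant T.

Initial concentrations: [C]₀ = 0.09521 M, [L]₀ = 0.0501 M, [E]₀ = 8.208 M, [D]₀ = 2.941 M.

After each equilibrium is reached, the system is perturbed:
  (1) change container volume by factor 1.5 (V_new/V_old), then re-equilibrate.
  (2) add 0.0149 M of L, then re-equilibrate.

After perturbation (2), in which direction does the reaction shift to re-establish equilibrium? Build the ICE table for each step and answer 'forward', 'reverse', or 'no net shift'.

Q₀ = 9.2443e+05 vs Keq = 3.7400e+04 ⇒ Q>K, reverse
Step 1:
                   C          L          E          D
  Initial    0.09521     0.0501      8.208      2.941
  Change     0.04205    0.06307    0.02102   -0.04205
  Equil       0.1373     0.1132      8.229      2.899
  solve Keq expr → x = -0.02102; check Q = 3.7400e+04
Then change container volume by factor 1.5 (V_new/V_old).
Step 2:
                   C          L          E          D
  Initial     0.0915    0.07545      5.486      1.933
  Change      0.0233    0.03495    0.01165    -0.0233
  Equil       0.1148     0.1104      5.498      1.909
  solve Keq expr → x = -0.01165; check Q = 3.7400e+04
Then add 0.0149 M of L.
Step 3:
                   C          L          E          D
  Initial     0.1148     0.1253      5.498      1.909
  Change   -0.006719   -0.01008  -0.003359   0.006719
  Equil       0.1081     0.1152      5.494      1.916
  solve Keq expr → x = 0.003359; check Q = 3.7400e+04

Direction: forward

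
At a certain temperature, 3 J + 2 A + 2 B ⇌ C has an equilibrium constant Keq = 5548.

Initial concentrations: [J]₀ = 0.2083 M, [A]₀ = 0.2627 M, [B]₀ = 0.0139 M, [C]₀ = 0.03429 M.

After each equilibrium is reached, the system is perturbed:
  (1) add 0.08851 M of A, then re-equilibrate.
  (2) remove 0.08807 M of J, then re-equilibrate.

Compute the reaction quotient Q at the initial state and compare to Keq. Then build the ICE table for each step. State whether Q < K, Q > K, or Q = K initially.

Q₀ = 2.8454e+05 vs Keq = 5548 ⇒ Q>K, reverse
Step 1:
                  J         A         B         C
  init       0.2083    0.2627    0.0139   0.03429
  Δ         0.04907   0.03271   0.03271  -0.01636
  eq         0.2574    0.2954   0.04661   0.01793
  solve Keq expr → x = -0.01636; check Q = 5548
Then add 0.08851 M of A.
Step 2:
                  J         A         B         C
  init       0.2574    0.3839   0.04661   0.01793
  Δ       -0.008309 -0.005539 -0.005539   0.00277
  eq         0.2491    0.3784   0.04107    0.0207
  solve Keq expr → x = 0.00277; check Q = 5548
Then remove 0.08807 M of J.
Step 3:
                  J         A         B         C
  init        0.161    0.3784   0.04107    0.0207
  Δ         0.01908   0.01272   0.01272 -0.006362
  eq         0.1801    0.3911    0.0538   0.01434
  solve Keq expr → x = -0.006362; check Q = 5548

Q₀ = 2.8454e+05; Q > K (proceeds reverse)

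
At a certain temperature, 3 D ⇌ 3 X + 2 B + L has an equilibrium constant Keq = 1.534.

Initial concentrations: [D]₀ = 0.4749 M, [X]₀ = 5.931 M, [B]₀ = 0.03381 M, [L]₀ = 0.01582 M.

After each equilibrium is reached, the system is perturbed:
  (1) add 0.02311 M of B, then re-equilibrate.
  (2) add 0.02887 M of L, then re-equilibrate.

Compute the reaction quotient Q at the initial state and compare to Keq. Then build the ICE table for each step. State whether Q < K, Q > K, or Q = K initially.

Q₀ = 0.03523; Q < K (proceeds forward)

Q₀ = 0.03523 vs Keq = 1.534 ⇒ Q<K, forward
Step 1:
                  D         X         B         L
  I          0.4749     5.931   0.03381   0.01582
  C        -0.08979   0.08979   0.05986   0.02993
  E          0.3851     6.021   0.09367   0.04575
  solve Keq expr → x = 0.02993; check Q = 1.534
Then add 0.02311 M of B.
Step 2:
                  D         X         B         L
  I          0.3851     6.021    0.1168   0.04575
  C         0.01584  -0.01584  -0.01056  -0.00528
  E          0.4009     6.005    0.1062   0.04047
  solve Keq expr → x = -0.00528; check Q = 1.534
Then add 0.02887 M of L.
Step 3:
                  D         X         B         L
  I          0.4009     6.005    0.1062   0.06934
  C         0.02048  -0.02048  -0.01365 -0.006826
  E          0.4214     5.984   0.09257   0.06251
  solve Keq expr → x = -0.006826; check Q = 1.534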